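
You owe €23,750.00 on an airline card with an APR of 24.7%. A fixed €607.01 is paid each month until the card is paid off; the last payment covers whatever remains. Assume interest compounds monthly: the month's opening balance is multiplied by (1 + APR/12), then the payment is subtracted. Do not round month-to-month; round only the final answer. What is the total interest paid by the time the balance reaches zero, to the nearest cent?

€25,008.55

Monthly rate r = 24.7%/12 = 2.05833% = 0.0205833.
Payoff takes n = ⌈−ln(1 − rB₀/P)/ln(1+r)⌉ = ⌈80.324⌉ = 81 payments; the last is €197.75.
Total paid = 80·€607.01 + €197.75 = €48,758.55.
Total interest = total paid − principal = €48,758.55 − €23,750.00 = €25,008.55.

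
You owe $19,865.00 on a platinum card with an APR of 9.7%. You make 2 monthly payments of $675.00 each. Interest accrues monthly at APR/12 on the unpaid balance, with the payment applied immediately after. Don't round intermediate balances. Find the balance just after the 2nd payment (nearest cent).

$18,831.99

Monthly rate r = 9.7%/12 = 0.808333% = 0.00808333.
Each month: B ← B·(1+r) − $675.00.
Month 1: interest $160.58; balance after payment $19,350.58.
Month 2: interest $156.42; balance after payment $18,831.99.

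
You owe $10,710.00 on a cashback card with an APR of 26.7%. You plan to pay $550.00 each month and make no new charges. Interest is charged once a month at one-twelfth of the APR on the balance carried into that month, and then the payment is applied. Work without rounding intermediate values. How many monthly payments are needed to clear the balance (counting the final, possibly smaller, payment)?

Monthly rate r = 26.7%/12 = 2.225% = 0.02225.
Recurrence: B ← B·(1+r) − $550.00.
Month 1: interest $238.30; balance after payment $10,398.30.
Month 2: interest $231.36; balance after payment $10,079.66.
Closed form: n = −ln(1 − rB₀/P)/ln(1+r) = −ln(0.56673)/ln(1.02225) ≈ 25.805, so the balance reaches zero during payment 26.

26 months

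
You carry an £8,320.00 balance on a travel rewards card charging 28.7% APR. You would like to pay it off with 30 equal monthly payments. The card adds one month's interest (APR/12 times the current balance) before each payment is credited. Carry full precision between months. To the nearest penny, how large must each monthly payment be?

Monthly rate r = 28.7%/12 = 2.39167% = 0.0239167.
Level-payment amortization: P = B₀·r / (1 − (1+r)^(−n)) = 8320.00·0.0239167 / (1 − 1.02392^(−30)).
Denominator 1 − (1+r)^(−30) = 0.507890631.
P = 198.987 / 0.507890631 ≈ 391.79.

£391.79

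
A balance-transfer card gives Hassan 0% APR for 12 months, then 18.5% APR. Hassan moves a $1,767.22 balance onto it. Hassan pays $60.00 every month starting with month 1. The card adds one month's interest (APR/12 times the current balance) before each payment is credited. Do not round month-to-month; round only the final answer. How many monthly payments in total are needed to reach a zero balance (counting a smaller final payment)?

33 payments

Promo months 1–12 at r₀ = 0%/12 = 0; months 13+ at r₁ = 18.5%/12 = 0.0154167.
After month 12 (no interest yet): B = $1,767.22 − 12·$60.00 = $1,047.22.
Then at r₁ with $60.00/mo: n₂ = −ln(1 − r₁·B/P)/ln(1+r₁) ≈ 20.49 → 21 more payments.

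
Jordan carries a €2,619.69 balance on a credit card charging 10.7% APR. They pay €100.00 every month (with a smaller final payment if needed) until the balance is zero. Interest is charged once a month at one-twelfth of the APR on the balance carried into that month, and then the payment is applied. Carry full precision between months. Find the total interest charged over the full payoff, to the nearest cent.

Monthly rate r = 10.7%/12 = 0.891667% = 0.00891667.
Payoff takes n = ⌈−ln(1 − rB₀/P)/ln(1+r)⌉ = ⌈29.969⌉ = 30 payments; the last is €96.89.
Total paid = 29·€100.00 + €96.89 = €2,996.89.
Total interest = total paid − principal = €2,996.89 − €2,619.69 = €377.20.

€377.20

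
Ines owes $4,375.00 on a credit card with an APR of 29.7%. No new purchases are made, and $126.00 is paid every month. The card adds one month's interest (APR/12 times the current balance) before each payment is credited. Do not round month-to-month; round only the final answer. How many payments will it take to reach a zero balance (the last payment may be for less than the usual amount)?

Monthly rate r = 29.7%/12 = 2.475% = 0.02475.
Recurrence: B ← B·(1+r) − $126.00.
Month 1: interest $108.28; balance after payment $4,357.28.
Month 2: interest $107.84; balance after payment $4,339.12.
Closed form: n = −ln(1 − rB₀/P)/ln(1+r) = −ln(0.14063)/ln(1.02475) ≈ 80.236, so the balance reaches zero during payment 81.

81 months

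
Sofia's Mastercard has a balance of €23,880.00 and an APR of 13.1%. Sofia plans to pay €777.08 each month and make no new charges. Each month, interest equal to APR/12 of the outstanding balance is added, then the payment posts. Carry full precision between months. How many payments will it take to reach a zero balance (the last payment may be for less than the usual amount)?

Monthly rate r = 13.1%/12 = 1.09167% = 0.0109167.
Recurrence: B ← B·(1+r) − €777.08.
Month 1: interest €260.69; balance after payment €23,363.61.
Month 2: interest €255.05; balance after payment €22,841.58.
Closed form: n = −ln(1 − rB₀/P)/ln(1+r) = −ln(0.66453)/ln(1.01092) ≈ 37.640, so the balance reaches zero during payment 38.

38 months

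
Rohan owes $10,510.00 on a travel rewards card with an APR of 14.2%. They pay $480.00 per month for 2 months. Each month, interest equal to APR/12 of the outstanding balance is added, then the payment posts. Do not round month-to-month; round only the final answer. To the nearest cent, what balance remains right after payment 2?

$9,794.53

Monthly rate r = 14.2%/12 = 1.18333% = 0.0118333.
Each month: B ← B·(1+r) − $480.00.
Month 1: interest $124.37; balance after payment $10,154.37.
Month 2: interest $120.16; balance after payment $9,794.53.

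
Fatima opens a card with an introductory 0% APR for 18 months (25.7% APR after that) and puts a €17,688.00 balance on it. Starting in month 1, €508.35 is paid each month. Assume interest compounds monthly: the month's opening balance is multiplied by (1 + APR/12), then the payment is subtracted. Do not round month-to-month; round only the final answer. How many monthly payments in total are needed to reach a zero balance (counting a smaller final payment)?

40 months

Promo months 1–18 at r₀ = 0%/12 = 0; months 19+ at r₁ = 25.7%/12 = 0.0214167.
After month 18 (no interest yet): B = €17,688.00 − 18·€508.35 = €8,537.70.
Then at r₁ with €508.35/mo: n₂ = −ln(1 − r₁·B/P)/ln(1+r₁) ≈ 21.04 → 22 more payments.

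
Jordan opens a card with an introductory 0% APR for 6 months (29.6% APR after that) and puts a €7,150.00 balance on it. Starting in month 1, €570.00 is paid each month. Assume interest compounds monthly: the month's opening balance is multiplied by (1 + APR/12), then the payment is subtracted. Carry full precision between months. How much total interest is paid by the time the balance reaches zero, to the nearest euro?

€389

Promo months 1–6 at r₀ = 0%/12 = 0; months 7+ at r₁ = 29.6%/12 = 0.0246667.
After month 6 (no interest yet): B = €7,150.00 − 6·€570.00 = €3,730.00.
Then at r₁ with €570.00/mo: n₂ = −ln(1 − r₁·B/P)/ln(1+r₁) ≈ 7.22 → 8 more payments.
Total paid = 13·€570.00 + €129.12 = €7,539.12; interest = €7,539.12 − €7,150.00 = €389.12.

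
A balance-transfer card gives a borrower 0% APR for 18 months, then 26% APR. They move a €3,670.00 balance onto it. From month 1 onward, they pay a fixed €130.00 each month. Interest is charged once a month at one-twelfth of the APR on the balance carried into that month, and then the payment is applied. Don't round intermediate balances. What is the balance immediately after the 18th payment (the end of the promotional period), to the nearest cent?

€1,330.00

Promo months 1–18 at r₀ = 0%/12 = 0; months 19+ at r₁ = 26%/12 = 0.0216667.
After month 18 (no interest yet): B = €3,670.00 − 18·€130.00 = €1,330.00.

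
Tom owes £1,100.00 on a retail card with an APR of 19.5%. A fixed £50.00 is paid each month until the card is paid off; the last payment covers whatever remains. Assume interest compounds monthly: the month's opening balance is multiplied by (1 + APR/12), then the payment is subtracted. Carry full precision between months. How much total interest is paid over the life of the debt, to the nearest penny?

£272.32

Monthly rate r = 19.5%/12 = 1.625% = 0.01625.
Payoff takes n = ⌈−ln(1 − rB₀/P)/ln(1+r)⌉ = ⌈27.445⌉ = 28 payments; the last is £22.32.
Total paid = 27·£50.00 + £22.32 = £1,372.32.
Total interest = total paid − principal = £1,372.32 − £1,100.00 = £272.32.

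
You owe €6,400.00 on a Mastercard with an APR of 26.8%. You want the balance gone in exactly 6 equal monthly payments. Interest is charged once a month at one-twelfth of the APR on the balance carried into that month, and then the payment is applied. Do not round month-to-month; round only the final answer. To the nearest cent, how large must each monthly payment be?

Monthly rate r = 26.8%/12 = 2.23333% = 0.0223333.
Level-payment amortization: P = B₀·r / (1 − (1+r)^(−n)) = 6400.00·0.0223333 / (1 − 1.02233^(−6)).
Denominator 1 − (1+r)^(−6) = 0.12411947.
P = 142.933 / 0.12411947 ≈ 1151.58.

€1,151.58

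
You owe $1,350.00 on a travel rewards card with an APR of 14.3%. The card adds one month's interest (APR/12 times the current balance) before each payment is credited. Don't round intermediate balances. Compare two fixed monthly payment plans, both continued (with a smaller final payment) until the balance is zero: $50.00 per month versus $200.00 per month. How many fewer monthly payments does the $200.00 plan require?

25 fewer payments

Monthly rate r = 14.3%/12 = 1.19167% = 0.0119167.
At $50.00/mo: n = ⌈−ln(1 − rB₀/P)/ln(1+r)⌉ = 33 payments (last $38.71); total interest = total paid − $1,350.00 = $288.71.
At $200.00/mo: 8 payments (last $15.85); total interest $65.85.
Payments saved = 33 − 8 = 25.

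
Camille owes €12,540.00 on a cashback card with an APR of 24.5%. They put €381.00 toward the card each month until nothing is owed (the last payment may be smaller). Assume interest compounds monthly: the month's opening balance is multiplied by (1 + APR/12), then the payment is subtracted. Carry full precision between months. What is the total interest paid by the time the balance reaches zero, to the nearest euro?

€8,474

Monthly rate r = 24.5%/12 = 2.04167% = 0.0204167.
Payoff takes n = ⌈−ln(1 − rB₀/P)/ln(1+r)⌉ = ⌈55.152⌉ = 56 payments; the last is €58.53.
Total paid = 55·€381.00 + €58.53 = €21,013.53.
Total interest = total paid − principal = €21,013.53 − €12,540.00 = €8,473.53.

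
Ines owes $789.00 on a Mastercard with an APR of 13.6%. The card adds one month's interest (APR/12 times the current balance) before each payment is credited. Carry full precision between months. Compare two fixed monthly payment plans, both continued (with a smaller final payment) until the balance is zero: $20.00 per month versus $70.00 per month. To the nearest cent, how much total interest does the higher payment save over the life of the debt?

Monthly rate r = 13.6%/12 = 1.13333% = 0.0113333.
At $20.00/mo: n = ⌈−ln(1 − rB₀/P)/ln(1+r)⌉ = 53 payments (last $11.67); total interest = total paid − $789.00 = $262.67.
At $70.00/mo: 13 payments (last $8.96); total interest $59.96.
Interest saved = $262.67 − $59.96 = $202.71.

$202.71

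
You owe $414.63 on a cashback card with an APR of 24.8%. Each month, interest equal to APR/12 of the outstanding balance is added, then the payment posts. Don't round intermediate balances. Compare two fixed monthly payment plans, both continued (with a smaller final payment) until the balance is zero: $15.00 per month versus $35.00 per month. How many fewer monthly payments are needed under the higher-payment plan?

Monthly rate r = 24.8%/12 = 2.06667% = 0.0206667.
At $15.00/mo: n = ⌈−ln(1 − rB₀/P)/ln(1+r)⌉ = 42 payments (last $6.07); total interest = total paid − $414.63 = $206.44.
At $35.00/mo: 14 payments (last $25.54); total interest $65.91.
Payments saved = 42 − 14 = 28.

28 fewer payments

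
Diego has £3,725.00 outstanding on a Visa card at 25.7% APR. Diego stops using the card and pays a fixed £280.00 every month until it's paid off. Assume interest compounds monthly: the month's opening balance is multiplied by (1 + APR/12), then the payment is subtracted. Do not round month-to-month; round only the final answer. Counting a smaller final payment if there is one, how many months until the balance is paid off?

16 payments

Monthly rate r = 25.7%/12 = 2.14167% = 0.0214167.
Recurrence: B ← B·(1+r) − £280.00.
Month 1: interest £79.78; balance after payment £3,524.78.
Month 2: interest £75.49; balance after payment £3,320.27.
Closed form: n = −ln(1 − rB₀/P)/ln(1+r) = −ln(0.71508)/ln(1.02142) ≈ 15.826, so the balance reaches zero during payment 16.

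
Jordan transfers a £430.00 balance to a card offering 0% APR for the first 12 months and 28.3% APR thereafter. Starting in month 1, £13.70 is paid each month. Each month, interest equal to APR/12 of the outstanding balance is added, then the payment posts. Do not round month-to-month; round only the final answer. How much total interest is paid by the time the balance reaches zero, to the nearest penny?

Promo months 1–12 at r₀ = 0%/12 = 0; months 13+ at r₁ = 28.3%/12 = 0.0235833.
After month 12 (no interest yet): B = £430.00 − 12·£13.70 = £265.60.
Then at r₁ with £13.70/mo: n₂ = −ln(1 − r₁·B/P)/ln(1+r₁) ≈ 26.21 → 27 more payments.
Total paid = 38·£13.70 + £2.95 = £523.55; interest = £523.55 − £430.00 = £93.55.

£93.55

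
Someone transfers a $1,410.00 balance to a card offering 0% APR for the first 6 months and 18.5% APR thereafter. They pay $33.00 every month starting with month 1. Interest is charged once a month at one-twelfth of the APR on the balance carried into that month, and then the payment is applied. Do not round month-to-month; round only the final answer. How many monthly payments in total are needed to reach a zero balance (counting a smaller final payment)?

Promo months 1–6 at r₀ = 0%/12 = 0; months 7+ at r₁ = 18.5%/12 = 0.0154167.
After month 6 (no interest yet): B = $1,410.00 − 6·$33.00 = $1,212.00.
Then at r₁ with $33.00/mo: n₂ = −ln(1 − r₁·B/P)/ln(1+r₁) ≈ 54.59 → 55 more payments.

61 months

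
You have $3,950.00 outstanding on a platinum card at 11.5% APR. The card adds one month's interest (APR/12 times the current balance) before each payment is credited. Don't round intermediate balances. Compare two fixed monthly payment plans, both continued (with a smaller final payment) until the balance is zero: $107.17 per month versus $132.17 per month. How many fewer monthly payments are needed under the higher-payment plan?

10 fewer payments

Monthly rate r = 11.5%/12 = 0.958333% = 0.00958333.
At $107.17/mo: n = ⌈−ln(1 − rB₀/P)/ln(1+r)⌉ = 46 payments (last $73.67); total interest = total paid − $3,950.00 = $946.32.
At $132.17/mo: 36 payments (last $50.32); total interest $726.27.
Payments saved = 46 − 36 = 10.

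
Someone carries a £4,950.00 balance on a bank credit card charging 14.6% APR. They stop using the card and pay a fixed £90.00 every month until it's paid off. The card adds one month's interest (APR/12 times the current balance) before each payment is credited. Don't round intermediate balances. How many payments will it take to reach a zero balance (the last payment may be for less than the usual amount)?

92 months

Monthly rate r = 14.6%/12 = 1.21667% = 0.0121667.
Recurrence: B ← B·(1+r) − £90.00.
Month 1: interest £60.22; balance after payment £4,920.23.
Month 2: interest £59.86; balance after payment £4,890.09.
Closed form: n = −ln(1 − rB₀/P)/ln(1+r) = −ln(0.33083)/ln(1.01217) ≈ 91.468, so the balance reaches zero during payment 92.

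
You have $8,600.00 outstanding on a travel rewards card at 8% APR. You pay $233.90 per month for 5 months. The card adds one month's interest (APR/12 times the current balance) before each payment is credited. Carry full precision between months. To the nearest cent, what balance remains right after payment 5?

$7,705.32

Monthly rate r = 8%/12 = 0.666667% = 0.00666667.
Each month: B ← B·(1+r) − $233.90.
Month 1: interest $57.33; balance after payment $8,423.43.
Month 2: interest $56.16; balance after payment $8,245.69.
Month 3: interest $54.97; balance after payment $8,066.76.
Month 4: interest $53.78; balance after payment $7,886.64.
Month 5: interest $52.58; balance after payment $7,705.32.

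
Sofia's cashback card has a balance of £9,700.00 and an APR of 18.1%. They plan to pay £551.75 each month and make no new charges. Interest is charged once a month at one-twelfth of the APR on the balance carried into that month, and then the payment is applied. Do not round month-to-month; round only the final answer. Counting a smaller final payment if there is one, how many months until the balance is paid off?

Monthly rate r = 18.1%/12 = 1.50833% = 0.0150833.
Recurrence: B ← B·(1+r) − £551.75.
Month 1: interest £146.31; balance after payment £9,294.56.
Month 2: interest £140.19; balance after payment £8,883.00.
Closed form: n = −ln(1 − rB₀/P)/ln(1+r) = −ln(0.73483)/ln(1.01508) ≈ 20.581, so the balance reaches zero during payment 21.

21 payments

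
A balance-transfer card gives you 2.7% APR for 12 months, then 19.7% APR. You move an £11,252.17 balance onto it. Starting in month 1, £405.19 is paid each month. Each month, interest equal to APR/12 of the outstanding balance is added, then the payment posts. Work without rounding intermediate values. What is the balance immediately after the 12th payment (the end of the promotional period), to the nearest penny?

Promo months 1–12 at r₀ = 2.7%/12 = 0.00225; months 13+ at r₁ = 19.7%/12 = 0.0164167.
After month 12: iterate B ← B·(1+r₀) − £405.19 for 12 months → £6,636.86.

£6,636.86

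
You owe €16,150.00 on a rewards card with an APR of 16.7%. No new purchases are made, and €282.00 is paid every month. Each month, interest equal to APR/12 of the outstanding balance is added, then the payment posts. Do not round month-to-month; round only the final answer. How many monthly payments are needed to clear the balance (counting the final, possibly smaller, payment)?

Monthly rate r = 16.7%/12 = 1.39167% = 0.0139167.
Recurrence: B ← B·(1+r) − €282.00.
Month 1: interest €224.75; balance after payment €16,092.75.
Month 2: interest €223.96; balance after payment €16,034.71.
Closed form: n = −ln(1 − rB₀/P)/ln(1+r) = −ln(0.203)/ln(1.01392) ≈ 115.374, so the balance reaches zero during payment 116.

116 months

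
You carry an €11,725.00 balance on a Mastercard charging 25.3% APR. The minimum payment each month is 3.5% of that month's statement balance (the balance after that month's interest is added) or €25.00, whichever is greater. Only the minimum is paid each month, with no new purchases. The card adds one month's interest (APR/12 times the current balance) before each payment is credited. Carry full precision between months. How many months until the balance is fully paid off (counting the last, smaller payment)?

Monthly rate r = 25.3%/12 = 2.10833% = 0.0210833.
While 3.5% of the post-interest balance exceeds €25.00, each month B ← (B·(1+r))·(1 − 0.035), i.e. B shrinks by the factor (1+r)·0.965 = 0.98535.
This holds for months 1–191. Entering month 192 the balance is €699.06; 3.5% of the post-interest balance is now below €25.00, so the flat €25.00 minimum applies from here.
From month 192 a fixed €25.00 at rate r clears €699.06 in 43 more payments. Total: 191 + 43 = 234 months.

234 months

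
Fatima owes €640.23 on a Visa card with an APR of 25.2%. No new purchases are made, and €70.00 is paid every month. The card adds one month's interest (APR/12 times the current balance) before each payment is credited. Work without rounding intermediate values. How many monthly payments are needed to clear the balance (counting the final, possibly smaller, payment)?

11 months

Monthly rate r = 25.2%/12 = 2.1% = 0.021.
Recurrence: B ← B·(1+r) − €70.00.
Month 1: interest €13.44; balance after payment €583.67.
Month 2: interest €12.26; balance after payment €525.93.
Closed form: n = −ln(1 − rB₀/P)/ln(1+r) = −ln(0.80793)/ln(1.021) ≈ 10.262, so the balance reaches zero during payment 11.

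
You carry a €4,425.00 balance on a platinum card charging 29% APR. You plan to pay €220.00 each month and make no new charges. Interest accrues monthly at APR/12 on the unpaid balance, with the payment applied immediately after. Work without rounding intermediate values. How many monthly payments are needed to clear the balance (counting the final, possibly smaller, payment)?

Monthly rate r = 29%/12 = 2.41667% = 0.0241667.
Recurrence: B ← B·(1+r) − €220.00.
Month 1: interest €106.94; balance after payment €4,311.94.
Month 2: interest €104.21; balance after payment €4,196.14.
Closed form: n = −ln(1 − rB₀/P)/ln(1+r) = −ln(0.51392)/ln(1.02417) ≈ 27.877, so the balance reaches zero during payment 28.

28 payments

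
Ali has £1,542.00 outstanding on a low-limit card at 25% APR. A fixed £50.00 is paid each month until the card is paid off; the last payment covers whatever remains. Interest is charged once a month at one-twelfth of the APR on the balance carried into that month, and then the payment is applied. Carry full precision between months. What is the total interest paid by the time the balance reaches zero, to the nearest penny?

£952.37

Monthly rate r = 25%/12 = 2.08333% = 0.0208333.
Payoff takes n = ⌈−ln(1 − rB₀/P)/ln(1+r)⌉ = ⌈49.886⌉ = 50 payments; the last is £44.37.
Total paid = 49·£50.00 + £44.37 = £2,494.37.
Total interest = total paid − principal = £2,494.37 − £1,542.00 = £952.37.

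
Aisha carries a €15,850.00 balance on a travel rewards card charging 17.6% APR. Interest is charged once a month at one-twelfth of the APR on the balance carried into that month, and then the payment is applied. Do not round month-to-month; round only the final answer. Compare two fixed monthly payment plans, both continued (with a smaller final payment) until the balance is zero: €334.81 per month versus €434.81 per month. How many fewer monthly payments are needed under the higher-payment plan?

29 fewer payments

Monthly rate r = 17.6%/12 = 1.46667% = 0.0146667.
At €334.81/mo: n = ⌈−ln(1 − rB₀/P)/ln(1+r)⌉ = 82 payments (last €135.29); total interest = total paid − €15,850.00 = €11,404.90.
At €434.81/mo: 53 payments (last €234.18); total interest €6,994.30.
Payments saved = 82 − 53 = 29.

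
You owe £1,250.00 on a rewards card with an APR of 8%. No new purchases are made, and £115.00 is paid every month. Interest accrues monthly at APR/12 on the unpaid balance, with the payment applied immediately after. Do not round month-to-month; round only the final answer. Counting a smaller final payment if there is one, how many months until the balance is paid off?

12 months

Monthly rate r = 8%/12 = 0.666667% = 0.00666667.
Recurrence: B ← B·(1+r) − £115.00.
Month 1: interest £8.33; balance after payment £1,143.33.
Month 2: interest £7.62; balance after payment £1,035.96.
Closed form: n = −ln(1 − rB₀/P)/ln(1+r) = −ln(0.92754)/ln(1.00667) ≈ 11.321, so the balance reaches zero during payment 12.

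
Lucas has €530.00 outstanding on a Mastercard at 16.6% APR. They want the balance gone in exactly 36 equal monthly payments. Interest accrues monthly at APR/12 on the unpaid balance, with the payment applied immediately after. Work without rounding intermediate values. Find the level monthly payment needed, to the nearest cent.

Monthly rate r = 16.6%/12 = 1.38333% = 0.0138333.
Level-payment amortization: P = B₀·r / (1 − (1+r)^(−n)) = 530.00·0.0138333 / (1 − 1.01383^(−36)).
Denominator 1 − (1+r)^(−36) = 0.390177251.
P = 7.33167 / 0.390177251 ≈ 18.79.

€18.79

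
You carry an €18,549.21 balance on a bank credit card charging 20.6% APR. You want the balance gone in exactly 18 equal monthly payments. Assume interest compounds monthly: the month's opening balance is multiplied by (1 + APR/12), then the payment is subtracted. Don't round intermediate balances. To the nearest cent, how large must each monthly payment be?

€1,206.66

Monthly rate r = 20.6%/12 = 1.71667% = 0.0171667.
Level-payment amortization: P = B₀·r / (1 − (1+r)^(−n)) = 18549.21·0.0171667 / (1 − 1.01717^(−18)).
Denominator 1 − (1+r)^(−18) = 0.263891475.
P = 318.428 / 0.263891475 ≈ 1206.66.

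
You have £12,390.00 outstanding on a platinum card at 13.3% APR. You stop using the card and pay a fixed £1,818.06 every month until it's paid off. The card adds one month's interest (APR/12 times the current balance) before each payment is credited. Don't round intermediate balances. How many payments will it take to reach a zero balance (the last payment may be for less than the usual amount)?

8 months

Monthly rate r = 13.3%/12 = 1.10833% = 0.0110833.
Recurrence: B ← B·(1+r) − £1,818.06.
Month 1: interest £137.32; balance after payment £10,709.26.
Month 2: interest £118.69; balance after payment £9,009.90.
Closed form: n = −ln(1 − rB₀/P)/ln(1+r) = −ln(0.92447)/ln(1.01108) ≈ 7.125, so the balance reaches zero during payment 8.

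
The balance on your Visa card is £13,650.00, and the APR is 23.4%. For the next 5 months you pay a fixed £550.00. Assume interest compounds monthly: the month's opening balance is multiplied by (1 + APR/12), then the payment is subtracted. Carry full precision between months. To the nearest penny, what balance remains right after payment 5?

Monthly rate r = 23.4%/12 = 1.95% = 0.0195.
Each month: B ← B·(1+r) − £550.00.
Month 1: interest £266.18; balance after payment £13,366.17.
Month 2: interest £260.64; balance after payment £13,076.82.
Month 3: interest £255.00; balance after payment £12,781.81.
Month 4: interest £249.25; balance after payment £12,481.06.
Month 5: interest £243.38; balance after payment £12,174.44.

£12,174.44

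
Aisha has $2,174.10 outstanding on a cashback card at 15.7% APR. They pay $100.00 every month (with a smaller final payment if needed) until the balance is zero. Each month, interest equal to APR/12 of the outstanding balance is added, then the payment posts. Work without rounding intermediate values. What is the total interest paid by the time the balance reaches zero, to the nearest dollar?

$401

Monthly rate r = 15.7%/12 = 1.30833% = 0.0130833.
Payoff takes n = ⌈−ln(1 − rB₀/P)/ln(1+r)⌉ = ⌈25.749⌉ = 26 payments; the last is $75.01.
Total paid = 25·$100.00 + $75.01 = $2,575.01.
Total interest = total paid − principal = $2,575.01 − $2,174.10 = $400.91.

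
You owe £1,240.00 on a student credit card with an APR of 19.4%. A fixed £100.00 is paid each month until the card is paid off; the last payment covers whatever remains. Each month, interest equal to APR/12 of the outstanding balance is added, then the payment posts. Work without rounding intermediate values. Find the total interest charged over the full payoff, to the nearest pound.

£155

Monthly rate r = 19.4%/12 = 1.61667% = 0.0161667.
Payoff takes n = ⌈−ln(1 − rB₀/P)/ln(1+r)⌉ = ⌈13.950⌉ = 14 payments; the last is £95.07.
Total paid = 13·£100.00 + £95.07 = £1,395.07.
Total interest = total paid − principal = £1,395.07 − £1,240.00 = £155.07.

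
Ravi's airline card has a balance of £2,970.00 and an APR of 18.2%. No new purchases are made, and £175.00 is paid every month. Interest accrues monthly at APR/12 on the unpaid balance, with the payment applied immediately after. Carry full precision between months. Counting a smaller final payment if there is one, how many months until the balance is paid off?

Monthly rate r = 18.2%/12 = 1.51667% = 0.0151667.
Recurrence: B ← B·(1+r) − £175.00.
Month 1: interest £45.05; balance after payment £2,840.05.
Month 2: interest £43.07; balance after payment £2,708.12.
Closed form: n = −ln(1 − rB₀/P)/ln(1+r) = −ln(0.7426)/ln(1.01517) ≈ 19.770, so the balance reaches zero during payment 20.

20 payments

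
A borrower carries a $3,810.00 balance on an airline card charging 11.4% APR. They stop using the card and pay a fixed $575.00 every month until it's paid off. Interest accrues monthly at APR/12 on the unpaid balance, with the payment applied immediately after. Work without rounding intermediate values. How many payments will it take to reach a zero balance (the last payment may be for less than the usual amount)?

Monthly rate r = 11.4%/12 = 0.95% = 0.0095.
Recurrence: B ← B·(1+r) − $575.00.
Month 1: interest $36.20; balance after payment $3,271.20.
Month 2: interest $31.08; balance after payment $2,727.27.
Closed form: n = −ln(1 − rB₀/P)/ln(1+r) = −ln(0.93705)/ln(1.0095) ≈ 6.876, so the balance reaches zero during payment 7.

7 months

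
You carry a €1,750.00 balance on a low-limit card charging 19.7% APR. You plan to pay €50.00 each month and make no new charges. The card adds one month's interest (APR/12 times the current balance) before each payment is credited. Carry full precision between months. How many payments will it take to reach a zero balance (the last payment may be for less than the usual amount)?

53 months

Monthly rate r = 19.7%/12 = 1.64167% = 0.0164167.
Recurrence: B ← B·(1+r) − €50.00.
Month 1: interest €28.73; balance after payment €1,728.73.
Month 2: interest €28.38; balance after payment €1,707.11.
Closed form: n = −ln(1 − rB₀/P)/ln(1+r) = −ln(0.42542)/ln(1.01642) ≈ 52.488, so the balance reaches zero during payment 53.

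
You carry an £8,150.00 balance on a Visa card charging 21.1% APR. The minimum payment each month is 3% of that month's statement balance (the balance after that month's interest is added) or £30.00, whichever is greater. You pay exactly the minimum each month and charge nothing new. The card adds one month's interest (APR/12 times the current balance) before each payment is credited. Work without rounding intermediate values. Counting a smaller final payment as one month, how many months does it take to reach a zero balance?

Monthly rate r = 21.1%/12 = 1.75833% = 0.0175833.
While 3% of the post-interest balance exceeds £30.00, each month B ← (B·(1+r))·(1 − 0.03), i.e. B shrinks by the factor (1+r)·0.97 = 0.98706.
This holds for months 1–163. Entering month 164 the balance is £974.67; 3% of the post-interest balance is now below £30.00, so the flat £30.00 minimum applies from here.
From month 164 a fixed £30.00 at rate r clears £974.67 in 49 more payments. Total: 163 + 49 = 212 months.

212 months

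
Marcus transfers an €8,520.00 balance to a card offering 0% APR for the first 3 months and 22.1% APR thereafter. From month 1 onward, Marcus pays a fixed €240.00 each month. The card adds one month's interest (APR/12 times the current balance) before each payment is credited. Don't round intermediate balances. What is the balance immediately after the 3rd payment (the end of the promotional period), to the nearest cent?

€7,800.00

Promo months 1–3 at r₀ = 0%/12 = 0; months 4+ at r₁ = 22.1%/12 = 0.0184167.
After month 3 (no interest yet): B = €8,520.00 − 3·€240.00 = €7,800.00.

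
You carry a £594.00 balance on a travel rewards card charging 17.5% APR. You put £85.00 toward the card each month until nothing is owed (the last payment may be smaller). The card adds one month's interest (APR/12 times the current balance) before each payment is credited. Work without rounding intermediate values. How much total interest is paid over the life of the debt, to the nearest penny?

Monthly rate r = 17.5%/12 = 1.45833% = 0.0145833.
Payoff takes n = ⌈−ln(1 − rB₀/P)/ln(1+r)⌉ = ⌈7.424⌉ = 8 payments; the last is £36.20.
Total paid = 7·£85.00 + £36.20 = £631.20.
Total interest = total paid − principal = £631.20 − £594.00 = £37.20.

£37.20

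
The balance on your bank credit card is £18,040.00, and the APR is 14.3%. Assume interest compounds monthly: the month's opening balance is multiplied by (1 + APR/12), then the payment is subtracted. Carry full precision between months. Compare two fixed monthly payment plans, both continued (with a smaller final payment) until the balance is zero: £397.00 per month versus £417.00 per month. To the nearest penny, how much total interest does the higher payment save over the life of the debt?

£622.96

Monthly rate r = 14.3%/12 = 1.19167% = 0.0119167.
At £397.00/mo: n = ⌈−ln(1 − rB₀/P)/ln(1+r)⌉ = 66 payments (last £328.66); total interest = total paid − £18,040.00 = £8,093.66.
At £417.00/mo: 62 payments (last £73.70); total interest £7,470.70.
Interest saved = £8,093.66 − £7,470.70 = £622.96.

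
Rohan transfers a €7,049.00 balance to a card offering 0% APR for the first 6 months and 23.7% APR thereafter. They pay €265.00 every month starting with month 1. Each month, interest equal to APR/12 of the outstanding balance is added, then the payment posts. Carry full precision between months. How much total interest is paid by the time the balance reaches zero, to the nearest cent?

€1,618.70

Promo months 1–6 at r₀ = 0%/12 = 0; months 7+ at r₁ = 23.7%/12 = 0.01975.
After month 6 (no interest yet): B = €7,049.00 − 6·€265.00 = €5,459.00.
Then at r₁ with €265.00/mo: n₂ = −ln(1 − r₁·B/P)/ln(1+r₁) ≈ 26.71 → 27 more payments.
Total paid = 32·€265.00 + €187.70 = €8,667.70; interest = €8,667.70 − €7,049.00 = €1,618.70.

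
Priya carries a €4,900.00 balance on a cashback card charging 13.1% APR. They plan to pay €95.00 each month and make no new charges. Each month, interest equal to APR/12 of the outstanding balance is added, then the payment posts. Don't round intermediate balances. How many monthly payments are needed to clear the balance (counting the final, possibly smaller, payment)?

Monthly rate r = 13.1%/12 = 1.09167% = 0.0109167.
Recurrence: B ← B·(1+r) − €95.00.
Month 1: interest €53.49; balance after payment €4,858.49.
Month 2: interest €53.04; balance after payment €4,816.53.
Closed form: n = −ln(1 − rB₀/P)/ln(1+r) = −ln(0.43693)/ln(1.01092) ≈ 76.259, so the balance reaches zero during payment 77.

77 months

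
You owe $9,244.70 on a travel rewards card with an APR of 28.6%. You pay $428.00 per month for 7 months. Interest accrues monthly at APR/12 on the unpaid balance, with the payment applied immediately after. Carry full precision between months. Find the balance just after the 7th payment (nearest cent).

Monthly rate r = 28.6%/12 = 2.38333% = 0.0238333.
Each month: B ← B·(1+r) − $428.00.
Month 1: interest $220.33; balance after payment $9,037.03.
Month 2: interest $215.38; balance after payment $8,824.41.
Month 3: interest $210.32; balance after payment $8,606.73.
Month 4: interest $205.13; balance after payment $8,383.86.
Month 5: interest $199.82; balance after payment $8,155.67.
Month 6: interest $194.38; balance after payment $7,922.05.
Month 7: interest $188.81; balance after payment $7,682.86.

$7,682.86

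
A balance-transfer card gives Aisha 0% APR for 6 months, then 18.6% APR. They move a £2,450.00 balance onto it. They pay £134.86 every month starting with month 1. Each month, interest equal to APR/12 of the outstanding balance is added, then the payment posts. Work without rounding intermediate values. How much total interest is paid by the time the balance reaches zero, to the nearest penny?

Promo months 1–6 at r₀ = 0%/12 = 0; months 7+ at r₁ = 18.6%/12 = 0.0155.
After month 6 (no interest yet): B = £2,450.00 − 6·£134.86 = £1,640.84.
Then at r₁ with £134.86/mo: n₂ = −ln(1 − r₁·B/P)/ln(1+r₁) ≈ 13.59 → 14 more payments.
Total paid = 19·£134.86 + £79.39 = £2,641.73; interest = £2,641.73 − £2,450.00 = £191.73.

£191.73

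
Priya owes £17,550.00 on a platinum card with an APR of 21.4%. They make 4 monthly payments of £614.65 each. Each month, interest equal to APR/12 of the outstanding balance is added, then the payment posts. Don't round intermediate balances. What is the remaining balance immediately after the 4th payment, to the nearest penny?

Monthly rate r = 21.4%/12 = 1.78333% = 0.0178333.
Each month: B ← B·(1+r) − £614.65.
Month 1: interest £312.97; balance after payment £17,248.32.
Month 2: interest £307.60; balance after payment £16,941.27.
Month 3: interest £302.12; balance after payment £16,628.74.
Month 4: interest £296.55; balance after payment £16,310.64.

£16,310.64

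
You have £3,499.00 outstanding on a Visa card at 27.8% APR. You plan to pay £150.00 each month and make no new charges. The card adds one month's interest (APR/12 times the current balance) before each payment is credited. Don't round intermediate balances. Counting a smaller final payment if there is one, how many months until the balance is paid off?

34 months

Monthly rate r = 27.8%/12 = 2.31667% = 0.0231667.
Recurrence: B ← B·(1+r) − £150.00.
Month 1: interest £81.06; balance after payment £3,430.06.
Month 2: interest £79.46; balance after payment £3,359.52.
Closed form: n = −ln(1 − rB₀/P)/ln(1+r) = −ln(0.4596)/ln(1.02317) ≈ 33.944, so the balance reaches zero during payment 34.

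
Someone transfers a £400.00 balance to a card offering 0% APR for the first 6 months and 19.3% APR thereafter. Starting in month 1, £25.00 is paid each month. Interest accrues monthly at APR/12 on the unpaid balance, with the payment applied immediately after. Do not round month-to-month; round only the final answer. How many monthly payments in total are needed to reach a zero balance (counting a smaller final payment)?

17 months

Promo months 1–6 at r₀ = 0%/12 = 0; months 7+ at r₁ = 19.3%/12 = 0.0160833.
After month 6 (no interest yet): B = £400.00 − 6·£25.00 = £250.00.
Then at r₁ with £25.00/mo: n₂ = −ln(1 − r₁·B/P)/ln(1+r₁) ≈ 10.99 → 11 more payments.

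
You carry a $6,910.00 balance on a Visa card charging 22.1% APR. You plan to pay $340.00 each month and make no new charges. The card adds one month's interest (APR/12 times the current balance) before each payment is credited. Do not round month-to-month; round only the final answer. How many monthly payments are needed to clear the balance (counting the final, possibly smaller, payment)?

Monthly rate r = 22.1%/12 = 1.84167% = 0.0184167.
Recurrence: B ← B·(1+r) − $340.00.
Month 1: interest $127.26; balance after payment $6,697.26.
Month 2: interest $123.34; balance after payment $6,480.60.
Closed form: n = −ln(1 − rB₀/P)/ln(1+r) = −ln(0.62571)/ln(1.01842) ≈ 25.693, so the balance reaches zero during payment 26.

26 payments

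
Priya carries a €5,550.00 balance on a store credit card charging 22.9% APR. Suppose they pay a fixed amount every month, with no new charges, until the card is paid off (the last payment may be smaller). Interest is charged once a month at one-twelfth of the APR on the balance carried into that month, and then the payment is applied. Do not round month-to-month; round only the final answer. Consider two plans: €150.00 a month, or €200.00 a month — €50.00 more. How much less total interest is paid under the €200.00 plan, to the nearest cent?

€1,737.86

Monthly rate r = 22.9%/12 = 1.90833% = 0.0190833.
At €150.00/mo: n = ⌈−ln(1 − rB₀/P)/ln(1+r)⌉ = 65 payments (last €116.36); total interest = total paid − €5,550.00 = €4,166.36.
At €200.00/mo: 40 payments (last €178.50); total interest €2,428.50.
Interest saved = €4,166.36 − €2,428.50 = €1,737.86.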